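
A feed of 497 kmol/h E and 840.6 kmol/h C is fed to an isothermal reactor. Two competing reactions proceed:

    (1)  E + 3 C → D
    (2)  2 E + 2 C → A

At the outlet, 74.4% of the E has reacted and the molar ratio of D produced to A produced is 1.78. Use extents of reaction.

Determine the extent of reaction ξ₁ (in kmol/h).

Conversion of E: E consumed = 0.744 × 497 = 369.8 kmol/h = 1ξ₁ + 2ξ₂.
Selectivity: 1ξ₁ / (1ξ₂) = 1.78 → ξ₁ = 1.78 ξ₂.
Substitute: (1·1.78 + 2) ξ₂ = 369.8 → ξ₂ = 97.82 kmol/h, ξ₁ = 174.1 kmol/h.
Outlet amounts (n = n₀ + Σ ν·ξ):
  E: 497 − 1(174.1) − 2(97.82) = 127.2
  C: 840.6 − 3(174.1) − 2(97.82) = 122.6
  D: 0 + 1(174.1) = 174.1
  A: 0 + 1(97.82) = 97.82

ξ₁ = 174 kmol/h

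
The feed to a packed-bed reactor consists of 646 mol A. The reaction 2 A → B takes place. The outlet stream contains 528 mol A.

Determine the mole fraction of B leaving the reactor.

For A: n = n₀ − 2ξ → 528 = 646 − 2ξ, giving ξ = 59 mol.
Outlet amounts (n = n₀ + ν ξ):
  A: 646 − 2(59) = 528
  B: 0 + 1(59) = 59
Total out = 587 mol; y_B = 59 / 587 = 0.1005.

0.101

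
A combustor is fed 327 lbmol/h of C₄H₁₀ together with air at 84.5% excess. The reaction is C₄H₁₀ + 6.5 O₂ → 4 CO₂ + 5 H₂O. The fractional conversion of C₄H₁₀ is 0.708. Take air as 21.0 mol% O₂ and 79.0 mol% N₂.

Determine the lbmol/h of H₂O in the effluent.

1160 lbmol/h

Stoichiometric O₂ = 6.5 × 327 = 2126 lbmol/h; O₂ fed = 2126 × 1.845 = 3922 lbmol/h.
N₂ fed = 3922 × 79/21 = 14750 lbmol/h.
Fuel reacted = 0.708 × 327 → ξ = 231.5 lbmol/h.
Outlet (n = n₀ + ν ξ):
  C₄H₁₀: 327 − 1(231.5) = 95.48
  O₂: 3922 − 6.5(231.5) = 2417
  N₂: 14750 (inert)
  CO₂: 0 + 4(231.5) = 926.1
  H₂O: 0 + 5(231.5) = 1158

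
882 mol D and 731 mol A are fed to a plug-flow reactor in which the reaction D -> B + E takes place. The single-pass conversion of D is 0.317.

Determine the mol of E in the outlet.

D reacted = 0.317 × 882 = 279.6 mol; ν_D = −1, so ξ = 279.6/1 = 279.6 mol.
Outlet amounts (n = n₀ + ν ξ):
  D: 882 − 1(279.6) = 602.4
  B: 0 + 1(279.6) = 279.6
  E: 0 + 1(279.6) = 279.6
  A: 731 (inert)

280 mol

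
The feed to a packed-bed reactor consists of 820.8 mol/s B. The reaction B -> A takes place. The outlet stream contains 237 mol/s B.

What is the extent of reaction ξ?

ξ = 584 mol/s

For B: n = n₀ − 1ξ → 237 = 820.8 − 1ξ, giving ξ = 583.8 mol/s.
Outlet amounts (n = n₀ + ν ξ):
  B: 820.8 − 1(583.8) = 237
  A: 0 + 1(583.8) = 583.8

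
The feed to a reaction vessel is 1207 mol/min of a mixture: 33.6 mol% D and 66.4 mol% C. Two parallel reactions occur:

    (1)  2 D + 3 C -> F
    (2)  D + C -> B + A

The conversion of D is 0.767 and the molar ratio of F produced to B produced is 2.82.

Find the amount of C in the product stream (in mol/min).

Conversion of D: D consumed = 0.767 × 405.6 = 311.1 mol/min = 2ξ₁ + 1ξ₂.
Selectivity: 1ξ₁ / (1ξ₂) = 2.82 → ξ₁ = 2.82 ξ₂.
Substitute: (2·2.82 + 1) ξ₂ = 311.1 → ξ₂ = 46.85 mol/min, ξ₁ = 132.1 mol/min.
Outlet amounts (n = n₀ + Σ ν·ξ):
  D: 405.6 − 2(132.1) − 1(46.85) = 94.49
  C: 801.4 − 3(132.1) − 1(46.85) = 358.3
  F: 0 + 1(132.1) = 132.1
  B: 0 + 1(46.85) = 46.85
  A: 0 + 1(46.85) = 46.85

358 mol/min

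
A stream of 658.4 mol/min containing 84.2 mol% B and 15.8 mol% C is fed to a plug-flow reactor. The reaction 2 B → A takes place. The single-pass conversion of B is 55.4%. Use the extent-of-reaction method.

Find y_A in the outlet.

0.304

B reacted = 0.554 × 554.4 = 307.1 mol/min; ν_B = −2, so ξ = 307.1/2 = 153.6 mol/min.
Outlet amounts (n = n₀ + ν ξ):
  B: 554.4 − 2(153.6) = 247.3
  A: 0 + 1(153.6) = 153.6
  C: 104 (inert)
Total out = 504.8 mol/min; y_A = 153.6 / 504.8 = 0.3042.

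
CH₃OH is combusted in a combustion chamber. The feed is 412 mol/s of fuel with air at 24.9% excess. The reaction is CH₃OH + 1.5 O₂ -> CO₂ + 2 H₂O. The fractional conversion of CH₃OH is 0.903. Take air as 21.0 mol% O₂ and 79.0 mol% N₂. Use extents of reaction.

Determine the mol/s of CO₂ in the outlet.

372 mol/s

Stoichiometric O₂ = 1.5 × 412 = 618 mol/s; O₂ fed = 618 × 1.249 = 771.9 mol/s.
N₂ fed = 771.9 × 79/21 = 2904 mol/s.
Fuel reacted = 0.903 × 412 → ξ = 372 mol/s.
Outlet (n = n₀ + ν ξ):
  CH₃OH: 412 − 1(372) = 39.96
  O₂: 771.9 − 1.5(372) = 213.8
  N₂: 2904 (inert)
  CO₂: 0 + 1(372) = 372
  H₂O: 0 + 2(372) = 744.1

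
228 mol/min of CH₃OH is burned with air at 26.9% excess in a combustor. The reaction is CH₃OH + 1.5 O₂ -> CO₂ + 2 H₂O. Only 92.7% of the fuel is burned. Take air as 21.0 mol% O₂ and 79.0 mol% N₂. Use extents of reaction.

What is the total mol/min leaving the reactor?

Stoichiometric O₂ = 1.5 × 228 = 342 mol/min; O₂ fed = 342 × 1.269 = 434 mol/min.
N₂ fed = 434 × 79/21 = 1633 mol/min.
Fuel reacted = 0.927 × 228 → ξ = 211.4 mol/min.
Outlet (n = n₀ + ν ξ):
  CH₃OH: 228 − 1(211.4) = 16.64
  O₂: 434 − 1.5(211.4) = 117
  N₂: 1633 (inert)
  CO₂: 0 + 1(211.4) = 211.4
  H₂O: 0 + 2(211.4) = 422.7
Total out = 16.64 + 117 + 1633 + 211.4 + 422.7 = 2400 mol/min.

2400 mol/min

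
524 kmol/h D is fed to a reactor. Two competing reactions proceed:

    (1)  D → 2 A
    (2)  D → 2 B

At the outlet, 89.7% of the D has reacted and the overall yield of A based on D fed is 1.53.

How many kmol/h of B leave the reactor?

138 kmol/h

Yield of A: 2ξ₁ / 524 = 1.53 → ξ₁ = 400.9 kmol/h.
Conversion of D: 1ξ₁ + 1ξ₂ = 0.897 × 524 = 470 → ξ₂ = 69.17 kmol/h.
Outlet amounts (n = n₀ + Σ ν·ξ):
  D: 524 − 1(400.9) − 1(69.17) = 53.97
  A: 0 + 2(400.9) = 801.7
  B: 0 + 2(69.17) = 138.3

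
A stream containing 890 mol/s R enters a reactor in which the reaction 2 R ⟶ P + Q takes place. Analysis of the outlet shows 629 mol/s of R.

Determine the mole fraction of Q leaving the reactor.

0.147

For R: n = n₀ − 2ξ → 629 = 890 − 2ξ, giving ξ = 130.5 mol/s.
Outlet amounts (n = n₀ + ν ξ):
  R: 890 − 2(130.5) = 629
  P: 0 + 1(130.5) = 130.5
  Q: 0 + 1(130.5) = 130.5
Total out = 890 mol/s; y_Q = 130.5 / 890 = 0.1466.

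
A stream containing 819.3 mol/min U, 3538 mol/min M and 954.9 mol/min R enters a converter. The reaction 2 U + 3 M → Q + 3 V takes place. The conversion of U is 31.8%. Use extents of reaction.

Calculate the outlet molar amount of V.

U reacted = 0.318 × 819.3 = 260.5 mol/min; ν_U = −2, so ξ = 260.5/2 = 130.3 mol/min.
Outlet amounts (n = n₀ + ν ξ):
  U: 819.3 − 2(130.3) = 558.8
  M: 3538 − 3(130.3) = 3147
  Q: 0 + 1(130.3) = 130.3
  V: 0 + 3(130.3) = 390.8
  R: 954.9 (inert)

391 mol/min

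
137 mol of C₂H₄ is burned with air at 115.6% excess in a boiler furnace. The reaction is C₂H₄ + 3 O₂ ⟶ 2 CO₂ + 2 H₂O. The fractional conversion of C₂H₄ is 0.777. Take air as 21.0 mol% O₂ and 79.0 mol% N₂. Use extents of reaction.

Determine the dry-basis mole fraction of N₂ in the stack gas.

0.804

Stoichiometric O₂ = 3 × 137 = 411 mol; O₂ fed = 411 × 2.156 = 886.1 mol.
N₂ fed = 886.1 × 79/21 = 3333 mol.
Fuel reacted = 0.777 × 137 → ξ = 106.4 mol.
Outlet (n = n₀ + ν ξ):
  C₂H₄: 137 − 1(106.4) = 30.55
  O₂: 886.1 − 3(106.4) = 566.8
  N₂: 3333 (inert)
  CO₂: 0 + 2(106.4) = 212.9
  H₂O: 0 + 2(106.4) = 212.9
Dry total = 4144 mol; y_N₂ (dry) = 3333 / 4144 = 0.8045.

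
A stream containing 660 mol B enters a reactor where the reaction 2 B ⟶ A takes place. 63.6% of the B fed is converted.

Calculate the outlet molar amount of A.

210 mol

B reacted = 0.636 × 660 = 419.8 mol; ν_B = −2, so ξ = 419.8/2 = 209.9 mol.
Outlet amounts (n = n₀ + ν ξ):
  B: 660 − 2(209.9) = 240.2
  A: 0 + 1(209.9) = 209.9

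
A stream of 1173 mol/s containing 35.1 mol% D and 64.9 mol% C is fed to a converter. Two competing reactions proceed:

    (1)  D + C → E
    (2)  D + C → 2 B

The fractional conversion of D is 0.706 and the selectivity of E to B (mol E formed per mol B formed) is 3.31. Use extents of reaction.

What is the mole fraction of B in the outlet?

Conversion of D: D consumed = 0.706 × 411.7 = 290.7 mol/s = 1ξ₁ + 1ξ₂.
Selectivity: 1ξ₁ / (2ξ₂) = 3.31 → ξ₁ = 6.62 ξ₂.
Substitute: (1·6.62 + 1) ξ₂ = 290.7 → ξ₂ = 38.15 mol/s, ξ₁ = 252.5 mol/s.
Outlet amounts (n = n₀ + Σ ν·ξ):
  D: 411.7 − 1(252.5) − 1(38.15) = 121
  C: 761.3 − 1(252.5) − 1(38.15) = 470.6
  E: 0 + 1(252.5) = 252.5
  B: 0 + 2(38.15) = 76.29
Total out = 920.5 mol/s; y_B = 76.29 / 920.5 = 0.08288.

0.0829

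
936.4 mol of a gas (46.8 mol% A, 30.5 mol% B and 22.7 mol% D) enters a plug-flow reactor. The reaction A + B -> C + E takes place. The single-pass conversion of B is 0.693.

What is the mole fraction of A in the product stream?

0.257

B reacted = 0.693 × 285.6 = 197.9 mol; ν_B = −1, so ξ = 197.9/1 = 197.9 mol.
Outlet amounts (n = n₀ + ν ξ):
  A: 438.2 − 1(197.9) = 240.3
  B: 285.6 − 1(197.9) = 87.68
  C: 0 + 1(197.9) = 197.9
  E: 0 + 1(197.9) = 197.9
  D: 212.6 (inert)
Total out = 936.4 mol; y_A = 240.3 / 936.4 = 0.2566.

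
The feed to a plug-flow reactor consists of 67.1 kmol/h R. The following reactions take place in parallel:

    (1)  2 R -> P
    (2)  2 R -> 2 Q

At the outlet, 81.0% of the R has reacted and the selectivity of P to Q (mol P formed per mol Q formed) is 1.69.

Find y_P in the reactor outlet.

Conversion of R: R consumed = 0.81 × 67.1 = 54.35 kmol/h = 2ξ₁ + 2ξ₂.
Selectivity: 1ξ₁ / (2ξ₂) = 1.69 → ξ₁ = 3.38 ξ₂.
Substitute: (2·3.38 + 2) ξ₂ = 54.35 → ξ₂ = 6.204 kmol/h, ξ₁ = 20.97 kmol/h.
Outlet amounts (n = n₀ + Σ ν·ξ):
  R: 67.1 − 2(20.97) − 2(6.204) = 12.75
  P: 0 + 1(20.97) = 20.97
  Q: 0 + 2(6.204) = 12.41
Total out = 46.13 kmol/h; y_P = 20.97 / 46.13 = 0.4546.

0.455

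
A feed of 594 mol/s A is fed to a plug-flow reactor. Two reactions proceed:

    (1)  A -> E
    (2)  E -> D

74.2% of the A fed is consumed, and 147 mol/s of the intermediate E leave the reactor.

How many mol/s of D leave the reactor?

294 mol/s

Conversion of A: A consumed = 1ξ₁ = 0.742 × 594 → ξ₁ = 440.7 mol/s.
E balance: n_E = 0 + 1ξ₁ − 1ξ₂ = 147 → ξ₂ = (1·440.7 − 147)/1 = 293.7 mol/s.
Outlet amounts (n = n₀ + Σ ν·ξ):
  A: 594 − 1(440.7) = 153.3
  E: 0 + 1(440.7) − 1(293.7) = 147
  D: 0 + 1(293.7) = 293.7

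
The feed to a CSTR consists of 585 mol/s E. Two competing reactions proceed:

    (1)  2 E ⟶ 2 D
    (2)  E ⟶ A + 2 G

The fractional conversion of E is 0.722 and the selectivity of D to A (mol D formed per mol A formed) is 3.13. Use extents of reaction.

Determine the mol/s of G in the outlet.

Conversion of E: E consumed = 0.722 × 585 = 422.4 mol/s = 2ξ₁ + 1ξ₂.
Selectivity: 2ξ₁ / (1ξ₂) = 3.13 → ξ₁ = 1.565 ξ₂.
Substitute: (2·1.565 + 1) ξ₂ = 422.4 → ξ₂ = 102.3 mol/s, ξ₁ = 160.1 mol/s.
Outlet amounts (n = n₀ + Σ ν·ξ):
  E: 585 − 2(160.1) − 1(102.3) = 162.6
  D: 0 + 2(160.1) = 320.1
  A: 0 + 1(102.3) = 102.3
  G: 0 + 2(102.3) = 204.5

205 mol/s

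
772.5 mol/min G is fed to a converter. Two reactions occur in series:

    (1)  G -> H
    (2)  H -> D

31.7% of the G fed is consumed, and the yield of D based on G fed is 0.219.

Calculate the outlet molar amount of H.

75.7 mol/min

Conversion of G: G consumed = 1ξ₁ = 0.317 × 772.5 → ξ₁ = 244.9 mol/min.
Yield of D: 1ξ₂ / 772.5 = 0.219 → ξ₂ = 169.2 mol/min.
Outlet amounts (n = n₀ + Σ ν·ξ):
  G: 772.5 − 1(244.9) = 527.6
  H: 0 + 1(244.9) − 1(169.2) = 75.7
  D: 0 + 1(169.2) = 169.2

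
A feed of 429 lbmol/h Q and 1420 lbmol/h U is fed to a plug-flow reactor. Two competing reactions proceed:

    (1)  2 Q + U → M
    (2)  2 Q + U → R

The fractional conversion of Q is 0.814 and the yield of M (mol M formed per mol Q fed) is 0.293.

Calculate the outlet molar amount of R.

48.9 lbmol/h

Yield of M: 1ξ₁ / 429 = 0.293 → ξ₁ = 125.7 lbmol/h.
Conversion of Q: 2ξ₁ + 2ξ₂ = 0.814 × 429 = 349.2 → ξ₂ = 48.91 lbmol/h.
Outlet amounts (n = n₀ + Σ ν·ξ):
  Q: 429 − 2(125.7) − 2(48.91) = 79.79
  U: 1420 − 1(125.7) − 1(48.91) = 1245
  M: 0 + 1(125.7) = 125.7
  R: 0 + 1(48.91) = 48.91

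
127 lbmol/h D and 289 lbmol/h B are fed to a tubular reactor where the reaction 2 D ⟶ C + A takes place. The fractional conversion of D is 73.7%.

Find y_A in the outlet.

D reacted = 0.737 × 127 = 93.6 lbmol/h; ν_D = −2, so ξ = 93.6/2 = 46.8 lbmol/h.
Outlet amounts (n = n₀ + ν ξ):
  D: 127 − 2(46.8) = 33.4
  C: 0 + 1(46.8) = 46.8
  A: 0 + 1(46.8) = 46.8
  B: 289 (inert)
Total out = 416 lbmol/h; y_A = 46.8 / 416 = 0.1125.

0.112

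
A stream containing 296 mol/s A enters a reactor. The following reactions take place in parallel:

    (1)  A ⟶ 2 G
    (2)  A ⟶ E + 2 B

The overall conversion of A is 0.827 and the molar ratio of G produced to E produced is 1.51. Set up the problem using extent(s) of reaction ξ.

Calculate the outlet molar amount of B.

Conversion of A: A consumed = 0.827 × 296 = 244.8 mol/s = 1ξ₁ + 1ξ₂.
Selectivity: 2ξ₁ / (1ξ₂) = 1.51 → ξ₁ = 0.755 ξ₂.
Substitute: (1·0.755 + 1) ξ₂ = 244.8 → ξ₂ = 139.5 mol/s, ξ₁ = 105.3 mol/s.
Outlet amounts (n = n₀ + Σ ν·ξ):
  A: 296 − 1(105.3) − 1(139.5) = 51.21
  G: 0 + 2(105.3) = 210.6
  E: 0 + 1(139.5) = 139.5
  B: 0 + 2(139.5) = 279

279 mol/s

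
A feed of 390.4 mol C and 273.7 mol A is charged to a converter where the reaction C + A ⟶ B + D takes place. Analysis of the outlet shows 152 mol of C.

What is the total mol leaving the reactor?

664 mol

For C: n = n₀ − 1ξ → 152 = 390.4 − 1ξ, giving ξ = 238.4 mol.
Outlet amounts (n = n₀ + ν ξ):
  C: 390.4 − 1(238.4) = 152
  A: 273.7 − 1(238.4) = 35.3
  B: 0 + 1(238.4) = 238.4
  D: 0 + 1(238.4) = 238.4
Total out = 152 + 35.3 + 238.4 + 238.4 = 664.1 mol.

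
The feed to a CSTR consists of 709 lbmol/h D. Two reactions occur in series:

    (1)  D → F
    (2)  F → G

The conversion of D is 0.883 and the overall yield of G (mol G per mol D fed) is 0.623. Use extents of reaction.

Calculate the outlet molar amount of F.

184 lbmol/h

Conversion of D: D consumed = 1ξ₁ = 0.883 × 709 → ξ₁ = 626 lbmol/h.
Yield of G: 1ξ₂ / 709 = 0.623 → ξ₂ = 441.7 lbmol/h.
Outlet amounts (n = n₀ + Σ ν·ξ):
  D: 709 − 1(626) = 82.95
  F: 0 + 1(626) − 1(441.7) = 184.3
  G: 0 + 1(441.7) = 441.7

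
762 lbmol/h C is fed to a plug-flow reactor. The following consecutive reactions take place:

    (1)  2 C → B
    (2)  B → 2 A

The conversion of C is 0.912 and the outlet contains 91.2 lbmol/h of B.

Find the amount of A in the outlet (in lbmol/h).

513 lbmol/h

Conversion of C: C consumed = 2ξ₁ = 0.912 × 762 → ξ₁ = 347.5 lbmol/h.
B balance: n_B = 0 + 1ξ₁ − 1ξ₂ = 91.2 → ξ₂ = (1·347.5 − 91.2)/1 = 256.3 lbmol/h.
Outlet amounts (n = n₀ + Σ ν·ξ):
  C: 762 − 2(347.5) = 67.06
  B: 0 + 1(347.5) − 1(256.3) = 91.2
  A: 0 + 2(256.3) = 512.5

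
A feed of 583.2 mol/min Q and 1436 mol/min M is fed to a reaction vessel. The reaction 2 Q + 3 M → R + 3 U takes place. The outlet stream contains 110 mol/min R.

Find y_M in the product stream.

0.579

For R: n = n₀ + 1ξ → 110 = 0 + 1ξ, giving ξ = 110 mol/min.
Outlet amounts (n = n₀ + ν ξ):
  Q: 583.2 − 2(110) = 363.2
  M: 1436 − 3(110) = 1106
  R: 0 + 1(110) = 110
  U: 0 + 3(110) = 330
Total out = 1909 mol/min; y_M = 1106 / 1909 = 0.5793.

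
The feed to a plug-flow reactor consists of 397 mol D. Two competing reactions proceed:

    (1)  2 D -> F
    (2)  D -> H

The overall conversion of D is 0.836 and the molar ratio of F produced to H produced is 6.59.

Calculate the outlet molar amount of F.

154 mol

Conversion of D: D consumed = 0.836 × 397 = 331.9 mol = 2ξ₁ + 1ξ₂.
Selectivity: 1ξ₁ / (1ξ₂) = 6.59 → ξ₁ = 6.59 ξ₂.
Substitute: (2·6.59 + 1) ξ₂ = 331.9 → ξ₂ = 23.41 mol, ξ₁ = 154.2 mol.
Outlet amounts (n = n₀ + Σ ν·ξ):
  D: 397 − 2(154.2) − 1(23.41) = 65.11
  F: 0 + 1(154.2) = 154.2
  H: 0 + 1(23.41) = 23.41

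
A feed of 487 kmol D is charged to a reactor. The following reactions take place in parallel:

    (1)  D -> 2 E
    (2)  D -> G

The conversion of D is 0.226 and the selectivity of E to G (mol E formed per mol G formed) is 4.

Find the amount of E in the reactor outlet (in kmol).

Conversion of D: D consumed = 0.226 × 487 = 110.1 kmol = 1ξ₁ + 1ξ₂.
Selectivity: 2ξ₁ / (1ξ₂) = 4 → ξ₁ = 2 ξ₂.
Substitute: (1·2 + 1) ξ₂ = 110.1 → ξ₂ = 36.69 kmol, ξ₁ = 73.37 kmol.
Outlet amounts (n = n₀ + Σ ν·ξ):
  D: 487 − 1(73.37) − 1(36.69) = 376.9
  E: 0 + 2(73.37) = 146.7
  G: 0 + 1(36.69) = 36.69

147 kmol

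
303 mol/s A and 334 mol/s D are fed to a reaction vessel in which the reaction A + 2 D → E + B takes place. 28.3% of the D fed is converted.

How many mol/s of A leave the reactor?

256 mol/s

D reacted = 0.283 × 334 = 94.52 mol/s; ν_D = −2, so ξ = 94.52/2 = 47.26 mol/s.
Outlet amounts (n = n₀ + ν ξ):
  A: 303 − 1(47.26) = 255.7
  D: 334 − 2(47.26) = 239.5
  E: 0 + 1(47.26) = 47.26
  B: 0 + 1(47.26) = 47.26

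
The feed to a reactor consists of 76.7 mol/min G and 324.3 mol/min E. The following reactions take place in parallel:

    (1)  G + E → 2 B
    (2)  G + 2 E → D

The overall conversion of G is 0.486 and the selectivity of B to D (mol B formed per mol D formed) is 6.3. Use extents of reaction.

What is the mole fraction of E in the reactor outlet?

Conversion of G: G consumed = 0.486 × 76.7 = 37.28 mol/min = 1ξ₁ + 1ξ₂.
Selectivity: 2ξ₁ / (1ξ₂) = 6.3 → ξ₁ = 3.15 ξ₂.
Substitute: (1·3.15 + 1) ξ₂ = 37.28 → ξ₂ = 8.982 mol/min, ξ₁ = 28.29 mol/min.
Outlet amounts (n = n₀ + Σ ν·ξ):
  G: 76.7 − 1(28.29) − 1(8.982) = 39.42
  E: 324.3 − 1(28.29) − 2(8.982) = 278
  B: 0 + 2(28.29) = 56.59
  D: 0 + 1(8.982) = 8.982
Total out = 383 mol/min; y_E = 278 / 383 = 0.7259.

0.726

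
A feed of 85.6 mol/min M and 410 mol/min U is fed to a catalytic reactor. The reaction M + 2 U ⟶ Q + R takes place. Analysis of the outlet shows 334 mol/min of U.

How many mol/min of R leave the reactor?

38 mol/min

For U: n = n₀ − 2ξ → 334 = 410 − 2ξ, giving ξ = 38 mol/min.
Outlet amounts (n = n₀ + ν ξ):
  M: 85.6 − 1(38) = 47.6
  U: 410 − 2(38) = 334
  Q: 0 + 1(38) = 38
  R: 0 + 1(38) = 38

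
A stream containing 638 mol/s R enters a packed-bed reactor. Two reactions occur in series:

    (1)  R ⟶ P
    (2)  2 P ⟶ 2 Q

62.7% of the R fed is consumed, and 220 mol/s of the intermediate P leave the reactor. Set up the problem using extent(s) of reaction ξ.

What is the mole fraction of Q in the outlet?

Conversion of R: R consumed = 1ξ₁ = 0.627 × 638 → ξ₁ = 400 mol/s.
P balance: n_P = 0 + 1ξ₁ − 2ξ₂ = 220 → ξ₂ = (1·400 − 220)/2 = 90.01 mol/s.
Outlet amounts (n = n₀ + Σ ν·ξ):
  R: 638 − 1(400) = 238
  P: 0 + 1(400) − 2(90.01) = 220
  Q: 0 + 2(90.01) = 180
Total out = 638 mol/s; y_Q = 180 / 638 = 0.2822.

0.282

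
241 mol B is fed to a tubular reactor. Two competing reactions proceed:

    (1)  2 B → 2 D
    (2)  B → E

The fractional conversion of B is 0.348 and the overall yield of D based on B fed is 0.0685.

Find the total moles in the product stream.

Yield of D: 2ξ₁ / 241 = 0.0685 → ξ₁ = 8.254 mol.
Conversion of B: 2ξ₁ + 1ξ₂ = 0.348 × 241 = 83.87 → ξ₂ = 67.36 mol.
Outlet amounts (n = n₀ + Σ ν·ξ):
  B: 241 − 2(8.254) − 1(67.36) = 157.1
  D: 0 + 2(8.254) = 16.51
  E: 0 + 1(67.36) = 67.36
Total out = 157.1 + 16.51 + 67.36 = 241 mol.

241 mol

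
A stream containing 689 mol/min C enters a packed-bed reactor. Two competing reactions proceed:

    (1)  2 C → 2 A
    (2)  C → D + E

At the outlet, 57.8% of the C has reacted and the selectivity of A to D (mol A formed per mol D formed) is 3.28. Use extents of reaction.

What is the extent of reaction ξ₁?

Conversion of C: C consumed = 0.578 × 689 = 398.2 mol/min = 2ξ₁ + 1ξ₂.
Selectivity: 2ξ₁ / (1ξ₂) = 3.28 → ξ₁ = 1.64 ξ₂.
Substitute: (2·1.64 + 1) ξ₂ = 398.2 → ξ₂ = 93.05 mol/min, ξ₁ = 152.6 mol/min.
Outlet amounts (n = n₀ + Σ ν·ξ):
  C: 689 − 2(152.6) − 1(93.05) = 290.8
  A: 0 + 2(152.6) = 305.2
  D: 0 + 1(93.05) = 93.05
  E: 0 + 1(93.05) = 93.05

ξ₁ = 153 mol/min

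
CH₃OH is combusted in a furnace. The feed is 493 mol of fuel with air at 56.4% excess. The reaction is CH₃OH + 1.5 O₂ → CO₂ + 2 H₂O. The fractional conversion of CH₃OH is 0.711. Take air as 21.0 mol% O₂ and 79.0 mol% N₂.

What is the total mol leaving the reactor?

Stoichiometric O₂ = 1.5 × 493 = 739.5 mol; O₂ fed = 739.5 × 1.564 = 1157 mol.
N₂ fed = 1157 × 79/21 = 4351 mol.
Fuel reacted = 0.711 × 493 → ξ = 350.5 mol.
Outlet (n = n₀ + ν ξ):
  CH₃OH: 493 − 1(350.5) = 142.5
  O₂: 1157 − 1.5(350.5) = 630.8
  N₂: 4351 (inert)
  CO₂: 0 + 1(350.5) = 350.5
  H₂O: 0 + 2(350.5) = 701
Total out = 142.5 + 630.8 + 4351 + 350.5 + 701 = 6176 mol.

6180 mol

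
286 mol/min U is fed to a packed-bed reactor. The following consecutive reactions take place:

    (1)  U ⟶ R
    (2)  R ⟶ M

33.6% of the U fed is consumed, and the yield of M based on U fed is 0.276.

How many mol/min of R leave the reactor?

17.2 mol/min

Conversion of U: U consumed = 1ξ₁ = 0.336 × 286 → ξ₁ = 96.1 mol/min.
Yield of M: 1ξ₂ / 286 = 0.276 → ξ₂ = 78.94 mol/min.
Outlet amounts (n = n₀ + Σ ν·ξ):
  U: 286 − 1(96.1) = 189.9
  R: 0 + 1(96.1) − 1(78.94) = 17.16
  M: 0 + 1(78.94) = 78.94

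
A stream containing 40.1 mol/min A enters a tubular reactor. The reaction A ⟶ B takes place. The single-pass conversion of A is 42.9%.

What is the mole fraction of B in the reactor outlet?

A reacted = 0.429 × 40.1 = 17.2 mol/min; ν_A = −1, so ξ = 17.2/1 = 17.2 mol/min.
Outlet amounts (n = n₀ + ν ξ):
  A: 40.1 − 1(17.2) = 22.9
  B: 0 + 1(17.2) = 17.2
Total out = 40.1 mol/min; y_B = 17.2 / 40.1 = 0.429.

0.429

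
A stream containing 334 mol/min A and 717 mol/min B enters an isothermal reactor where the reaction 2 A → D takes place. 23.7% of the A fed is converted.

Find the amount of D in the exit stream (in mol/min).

39.6 mol/min

A reacted = 0.237 × 334 = 79.16 mol/min; ν_A = −2, so ξ = 79.16/2 = 39.58 mol/min.
Outlet amounts (n = n₀ + ν ξ):
  A: 334 − 2(39.58) = 254.8
  D: 0 + 1(39.58) = 39.58
  B: 717 (inert)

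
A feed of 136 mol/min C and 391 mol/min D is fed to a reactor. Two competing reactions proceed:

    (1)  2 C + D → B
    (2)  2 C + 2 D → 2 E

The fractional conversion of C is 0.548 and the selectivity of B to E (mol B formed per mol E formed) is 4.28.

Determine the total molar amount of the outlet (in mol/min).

452 mol/min

Conversion of C: C consumed = 0.548 × 136 = 74.53 mol/min = 2ξ₁ + 2ξ₂.
Selectivity: 1ξ₁ / (2ξ₂) = 4.28 → ξ₁ = 8.56 ξ₂.
Substitute: (2·8.56 + 2) ξ₂ = 74.53 → ξ₂ = 3.898 mol/min, ξ₁ = 33.37 mol/min.
Outlet amounts (n = n₀ + Σ ν·ξ):
  C: 136 − 2(33.37) − 2(3.898) = 61.47
  D: 391 − 1(33.37) − 2(3.898) = 349.8
  B: 0 + 1(33.37) = 33.37
  E: 0 + 2(3.898) = 7.796
Total out = 61.47 + 349.8 + 33.37 + 7.796 = 452.5 mol/min.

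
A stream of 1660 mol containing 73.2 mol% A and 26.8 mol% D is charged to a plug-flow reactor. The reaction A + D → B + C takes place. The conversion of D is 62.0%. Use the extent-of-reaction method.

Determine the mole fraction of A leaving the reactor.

D reacted = 0.62 × 444.9 = 275.8 mol; ν_D = −1, so ξ = 275.8/1 = 275.8 mol.
Outlet amounts (n = n₀ + ν ξ):
  A: 1215 − 1(275.8) = 939.3
  D: 444.9 − 1(275.8) = 169.1
  B: 0 + 1(275.8) = 275.8
  C: 0 + 1(275.8) = 275.8
Total out = 1660 mol; y_A = 939.3 / 1660 = 0.5658.

0.566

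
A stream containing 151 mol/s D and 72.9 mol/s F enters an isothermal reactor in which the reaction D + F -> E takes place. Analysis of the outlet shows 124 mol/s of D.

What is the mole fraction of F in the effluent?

0.233

For D: n = n₀ − 1ξ → 124 = 151 − 1ξ, giving ξ = 27 mol/s.
Outlet amounts (n = n₀ + ν ξ):
  D: 151 − 1(27) = 124
  F: 72.9 − 1(27) = 45.9
  E: 0 + 1(27) = 27
Total out = 196.9 mol/s; y_F = 45.9 / 196.9 = 0.2331.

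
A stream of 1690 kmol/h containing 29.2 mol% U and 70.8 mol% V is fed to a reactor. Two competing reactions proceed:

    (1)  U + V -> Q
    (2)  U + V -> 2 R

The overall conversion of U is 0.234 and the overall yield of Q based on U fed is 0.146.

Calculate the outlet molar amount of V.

1080 kmol/h

Yield of Q: 1ξ₁ / 493.5 = 0.146 → ξ₁ = 72.05 kmol/h.
Conversion of U: 1ξ₁ + 1ξ₂ = 0.234 × 493.5 = 115.5 → ξ₂ = 43.43 kmol/h.
Outlet amounts (n = n₀ + Σ ν·ξ):
  U: 493.5 − 1(72.05) − 1(43.43) = 378
  V: 1197 − 1(72.05) − 1(43.43) = 1081
  Q: 0 + 1(72.05) = 72.05
  R: 0 + 2(43.43) = 86.85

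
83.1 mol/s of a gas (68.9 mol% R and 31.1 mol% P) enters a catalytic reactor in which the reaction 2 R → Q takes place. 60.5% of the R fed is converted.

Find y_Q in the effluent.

R reacted = 0.605 × 57.26 = 34.64 mol/s; ν_R = −2, so ξ = 34.64/2 = 17.32 mol/s.
Outlet amounts (n = n₀ + ν ξ):
  R: 57.26 − 2(17.32) = 22.62
  Q: 0 + 1(17.32) = 17.32
  P: 25.84 (inert)
Total out = 65.78 mol/s; y_Q = 17.32 / 65.78 = 0.2633.

0.263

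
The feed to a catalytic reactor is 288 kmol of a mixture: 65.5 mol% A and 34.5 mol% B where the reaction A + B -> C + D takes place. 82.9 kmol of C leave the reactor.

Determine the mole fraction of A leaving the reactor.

For C: n = n₀ + 1ξ → 82.9 = 0 + 1ξ, giving ξ = 82.9 kmol.
Outlet amounts (n = n₀ + ν ξ):
  A: 188.6 − 1(82.9) = 105.7
  B: 99.36 − 1(82.9) = 16.46
  C: 0 + 1(82.9) = 82.9
  D: 0 + 1(82.9) = 82.9
Total out = 288 kmol; y_A = 105.7 / 288 = 0.3672.

0.367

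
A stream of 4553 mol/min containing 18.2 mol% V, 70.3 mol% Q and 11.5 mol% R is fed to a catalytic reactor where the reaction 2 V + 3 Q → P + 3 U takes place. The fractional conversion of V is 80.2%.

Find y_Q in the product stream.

0.522

V reacted = 0.802 × 828.6 = 664.6 mol/min; ν_V = −2, so ξ = 664.6/2 = 332.3 mol/min.
Outlet amounts (n = n₀ + ν ξ):
  V: 828.6 − 2(332.3) = 164.1
  Q: 3201 − 3(332.3) = 2204
  P: 0 + 1(332.3) = 332.3
  U: 0 + 3(332.3) = 996.9
  R: 523.6 (inert)
Total out = 4221 mol/min; y_Q = 2204 / 4221 = 0.5222.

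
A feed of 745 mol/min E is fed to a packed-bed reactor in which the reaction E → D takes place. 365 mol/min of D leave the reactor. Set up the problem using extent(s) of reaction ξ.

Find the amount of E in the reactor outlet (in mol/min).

380 mol/min

For D: n = n₀ + 1ξ → 365 = 0 + 1ξ, giving ξ = 365 mol/min.
Outlet amounts (n = n₀ + ν ξ):
  E: 745 − 1(365) = 380
  D: 0 + 1(365) = 365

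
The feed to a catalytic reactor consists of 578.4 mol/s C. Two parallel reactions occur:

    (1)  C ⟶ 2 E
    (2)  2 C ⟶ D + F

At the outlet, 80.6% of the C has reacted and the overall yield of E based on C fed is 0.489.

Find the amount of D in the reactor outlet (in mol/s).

162 mol/s

Yield of E: 2ξ₁ / 578.4 = 0.489 → ξ₁ = 141.4 mol/s.
Conversion of C: 1ξ₁ + 2ξ₂ = 0.806 × 578.4 = 466.2 → ξ₂ = 162.4 mol/s.
Outlet amounts (n = n₀ + Σ ν·ξ):
  C: 578.4 − 1(141.4) − 2(162.4) = 112.2
  E: 0 + 2(141.4) = 282.8
  D: 0 + 1(162.4) = 162.4
  F: 0 + 1(162.4) = 162.4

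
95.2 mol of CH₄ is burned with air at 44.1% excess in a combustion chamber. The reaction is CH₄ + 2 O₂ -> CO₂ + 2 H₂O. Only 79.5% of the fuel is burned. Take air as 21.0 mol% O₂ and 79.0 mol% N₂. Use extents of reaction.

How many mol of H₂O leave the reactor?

151 mol

Stoichiometric O₂ = 2 × 95.2 = 190.4 mol; O₂ fed = 190.4 × 1.441 = 274.4 mol.
N₂ fed = 274.4 × 79/21 = 1032 mol.
Fuel reacted = 0.795 × 95.2 → ξ = 75.68 mol.
Outlet (n = n₀ + ν ξ):
  CH₄: 95.2 − 1(75.68) = 19.52
  O₂: 274.4 − 2(75.68) = 123
  N₂: 1032 (inert)
  CO₂: 0 + 1(75.68) = 75.68
  H₂O: 0 + 2(75.68) = 151.4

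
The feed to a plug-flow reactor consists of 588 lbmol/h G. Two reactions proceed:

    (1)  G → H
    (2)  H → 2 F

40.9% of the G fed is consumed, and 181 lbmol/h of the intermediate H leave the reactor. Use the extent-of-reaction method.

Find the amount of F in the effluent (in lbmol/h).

119 lbmol/h

Conversion of G: G consumed = 1ξ₁ = 0.409 × 588 → ξ₁ = 240.5 lbmol/h.
H balance: n_H = 0 + 1ξ₁ − 1ξ₂ = 181 → ξ₂ = (1·240.5 − 181)/1 = 59.49 lbmol/h.
Outlet amounts (n = n₀ + Σ ν·ξ):
  G: 588 − 1(240.5) = 347.5
  H: 0 + 1(240.5) − 1(59.49) = 181
  F: 0 + 2(59.49) = 119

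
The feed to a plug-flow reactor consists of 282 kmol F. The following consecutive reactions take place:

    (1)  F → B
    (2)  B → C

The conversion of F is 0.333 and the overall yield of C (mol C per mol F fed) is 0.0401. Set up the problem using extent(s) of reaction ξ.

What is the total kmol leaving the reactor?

282 kmol

Conversion of F: F consumed = 1ξ₁ = 0.333 × 282 → ξ₁ = 93.91 kmol.
Yield of C: 1ξ₂ / 282 = 0.0401 → ξ₂ = 11.31 kmol.
Outlet amounts (n = n₀ + Σ ν·ξ):
  F: 282 − 1(93.91) = 188.1
  B: 0 + 1(93.91) − 1(11.31) = 82.6
  C: 0 + 1(11.31) = 11.31
Total out = 188.1 + 82.6 + 11.31 = 282 kmol.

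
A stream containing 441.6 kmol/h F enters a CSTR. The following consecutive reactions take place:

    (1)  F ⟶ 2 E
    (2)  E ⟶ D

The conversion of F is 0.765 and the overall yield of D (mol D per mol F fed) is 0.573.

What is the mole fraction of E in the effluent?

Conversion of F: F consumed = 1ξ₁ = 0.765 × 441.6 → ξ₁ = 337.8 kmol/h.
Yield of D: 1ξ₂ / 441.6 = 0.573 → ξ₂ = 253 kmol/h.
Outlet amounts (n = n₀ + Σ ν·ξ):
  F: 441.6 − 1(337.8) = 103.8
  E: 0 + 2(337.8) − 1(253) = 422.6
  D: 0 + 1(253) = 253
Total out = 779.4 kmol/h; y_E = 422.6 / 779.4 = 0.5422.

0.542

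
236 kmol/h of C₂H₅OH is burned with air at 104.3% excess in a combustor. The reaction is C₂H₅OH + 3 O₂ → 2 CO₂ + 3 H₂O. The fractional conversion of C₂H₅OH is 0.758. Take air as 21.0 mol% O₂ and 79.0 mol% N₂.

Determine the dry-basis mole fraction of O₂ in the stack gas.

Stoichiometric O₂ = 3 × 236 = 708 kmol/h; O₂ fed = 708 × 2.043 = 1446 kmol/h.
N₂ fed = 1446 × 79/21 = 5441 kmol/h.
Fuel reacted = 0.758 × 236 → ξ = 178.9 kmol/h.
Outlet (n = n₀ + ν ξ):
  C₂H₅OH: 236 − 1(178.9) = 57.11
  O₂: 1446 − 3(178.9) = 909.8
  N₂: 5441 (inert)
  CO₂: 0 + 2(178.9) = 357.8
  H₂O: 0 + 3(178.9) = 536.7
Dry total = 6766 kmol/h; y_O₂ (dry) = 909.8 / 6766 = 0.1345.

0.134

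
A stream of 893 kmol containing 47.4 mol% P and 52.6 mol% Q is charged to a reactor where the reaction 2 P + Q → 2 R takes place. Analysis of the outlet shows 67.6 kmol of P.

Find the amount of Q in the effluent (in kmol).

292 kmol

For P: n = n₀ − 2ξ → 67.6 = 423.3 − 2ξ, giving ξ = 177.8 kmol.
Outlet amounts (n = n₀ + ν ξ):
  P: 423.3 − 2(177.8) = 67.6
  Q: 469.7 − 1(177.8) = 291.9
  R: 0 + 2(177.8) = 355.7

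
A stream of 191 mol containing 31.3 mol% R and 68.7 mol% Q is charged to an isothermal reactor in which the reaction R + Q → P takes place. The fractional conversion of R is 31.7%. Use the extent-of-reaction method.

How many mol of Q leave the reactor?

R reacted = 0.317 × 59.78 = 18.95 mol; ν_R = −1, so ξ = 18.95/1 = 18.95 mol.
Outlet amounts (n = n₀ + ν ξ):
  R: 59.78 − 1(18.95) = 40.83
  Q: 131.2 − 1(18.95) = 112.3
  P: 0 + 1(18.95) = 18.95

112 mol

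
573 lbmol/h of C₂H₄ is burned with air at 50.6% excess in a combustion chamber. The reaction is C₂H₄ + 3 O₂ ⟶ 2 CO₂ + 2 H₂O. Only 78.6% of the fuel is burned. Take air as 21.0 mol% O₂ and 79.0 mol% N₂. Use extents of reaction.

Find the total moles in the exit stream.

12900 lbmol/h

Stoichiometric O₂ = 3 × 573 = 1719 lbmol/h; O₂ fed = 1719 × 1.506 = 2589 lbmol/h.
N₂ fed = 2589 × 79/21 = 9739 lbmol/h.
Fuel reacted = 0.786 × 573 → ξ = 450.4 lbmol/h.
Outlet (n = n₀ + ν ξ):
  C₂H₄: 573 − 1(450.4) = 122.6
  O₂: 2589 − 3(450.4) = 1238
  N₂: 9739 (inert)
  CO₂: 0 + 2(450.4) = 900.8
  H₂O: 0 + 2(450.4) = 900.8
Total out = 122.6 + 1238 + 9739 + 900.8 + 900.8 = 12900 lbmol/h.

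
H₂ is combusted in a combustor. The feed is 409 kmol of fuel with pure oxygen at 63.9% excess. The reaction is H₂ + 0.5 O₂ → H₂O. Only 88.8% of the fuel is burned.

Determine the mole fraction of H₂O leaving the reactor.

0.646

Stoichiometric O₂ = 0.5 × 409 = 204.5 kmol; O₂ fed = 204.5 × 1.639 = 335.2 kmol.
Fuel reacted = 0.888 × 409 → ξ = 363.2 kmol.
Outlet (n = n₀ + ν ξ):
  H₂: 409 − 1(363.2) = 45.81
  O₂: 335.2 − 0.5(363.2) = 153.6
  H₂O: 0 + 1(363.2) = 363.2
Total out = 562.6 kmol; y_H₂O = 363.2 / 562.6 = 0.6456.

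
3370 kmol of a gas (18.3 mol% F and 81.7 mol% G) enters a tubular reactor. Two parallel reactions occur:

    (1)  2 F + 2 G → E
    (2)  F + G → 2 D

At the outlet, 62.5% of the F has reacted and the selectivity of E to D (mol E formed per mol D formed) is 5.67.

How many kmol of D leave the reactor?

Conversion of F: F consumed = 0.625 × 616.7 = 385.4 kmol = 2ξ₁ + 1ξ₂.
Selectivity: 1ξ₁ / (2ξ₂) = 5.67 → ξ₁ = 11.34 ξ₂.
Substitute: (2·11.34 + 1) ξ₂ = 385.4 → ξ₂ = 16.28 kmol, ξ₁ = 184.6 kmol.
Outlet amounts (n = n₀ + Σ ν·ξ):
  F: 616.7 − 2(184.6) − 1(16.28) = 231.3
  G: 2753 − 2(184.6) − 1(16.28) = 2368
  E: 0 + 1(184.6) = 184.6
  D: 0 + 2(16.28) = 32.55

32.6 kmol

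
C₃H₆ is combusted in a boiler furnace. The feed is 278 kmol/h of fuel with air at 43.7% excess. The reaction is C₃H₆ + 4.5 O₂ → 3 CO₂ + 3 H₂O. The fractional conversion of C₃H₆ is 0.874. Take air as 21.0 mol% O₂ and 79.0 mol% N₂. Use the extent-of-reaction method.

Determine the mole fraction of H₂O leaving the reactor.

Stoichiometric O₂ = 4.5 × 278 = 1251 kmol/h; O₂ fed = 1251 × 1.437 = 1798 kmol/h.
N₂ fed = 1798 × 79/21 = 6763 kmol/h.
Fuel reacted = 0.874 × 278 → ξ = 243 kmol/h.
Outlet (n = n₀ + ν ξ):
  C₃H₆: 278 − 1(243) = 35.03
  O₂: 1798 − 4.5(243) = 704.3
  N₂: 6763 (inert)
  CO₂: 0 + 3(243) = 728.9
  H₂O: 0 + 3(243) = 728.9
Total out = 8960 kmol/h; y_H₂O = 728.9 / 8960 = 0.08135.

0.0814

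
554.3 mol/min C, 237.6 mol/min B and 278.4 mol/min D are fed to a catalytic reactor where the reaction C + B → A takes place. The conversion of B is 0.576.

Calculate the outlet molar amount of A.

137 mol/min

B reacted = 0.576 × 237.6 = 136.9 mol/min; ν_B = −1, so ξ = 136.9/1 = 136.9 mol/min.
Outlet amounts (n = n₀ + ν ξ):
  C: 554.3 − 1(136.9) = 417.4
  B: 237.6 − 1(136.9) = 100.7
  A: 0 + 1(136.9) = 136.9
  D: 278.4 (inert)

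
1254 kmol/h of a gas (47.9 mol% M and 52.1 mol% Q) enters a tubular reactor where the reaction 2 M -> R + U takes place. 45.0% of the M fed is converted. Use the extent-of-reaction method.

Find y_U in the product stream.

0.108

M reacted = 0.45 × 600.7 = 270.3 kmol/h; ν_M = −2, so ξ = 270.3/2 = 135.1 kmol/h.
Outlet amounts (n = n₀ + ν ξ):
  M: 600.7 − 2(135.1) = 330.4
  R: 0 + 1(135.1) = 135.1
  U: 0 + 1(135.1) = 135.1
  Q: 653.3 (inert)
Total out = 1254 kmol/h; y_U = 135.1 / 1254 = 0.1078.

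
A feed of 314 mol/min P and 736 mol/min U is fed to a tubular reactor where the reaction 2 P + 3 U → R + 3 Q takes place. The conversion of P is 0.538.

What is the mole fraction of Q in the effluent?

0.262

P reacted = 0.538 × 314 = 168.9 mol/min; ν_P = −2, so ξ = 168.9/2 = 84.47 mol/min.
Outlet amounts (n = n₀ + ν ξ):
  P: 314 − 2(84.47) = 145.1
  U: 736 − 3(84.47) = 482.6
  R: 0 + 1(84.47) = 84.47
  Q: 0 + 3(84.47) = 253.4
Total out = 965.5 mol/min; y_Q = 253.4 / 965.5 = 0.2624.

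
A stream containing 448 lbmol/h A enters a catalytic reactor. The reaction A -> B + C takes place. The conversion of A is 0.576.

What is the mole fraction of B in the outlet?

A reacted = 0.576 × 448 = 258 lbmol/h; ν_A = −1, so ξ = 258/1 = 258 lbmol/h.
Outlet amounts (n = n₀ + ν ξ):
  A: 448 − 1(258) = 190
  B: 0 + 1(258) = 258
  C: 0 + 1(258) = 258
Total out = 706 lbmol/h; y_B = 258 / 706 = 0.3655.

0.365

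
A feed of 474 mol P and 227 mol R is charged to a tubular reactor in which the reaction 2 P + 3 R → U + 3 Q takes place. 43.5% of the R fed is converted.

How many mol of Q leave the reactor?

R reacted = 0.435 × 227 = 98.75 mol; ν_R = −3, so ξ = 98.75/3 = 32.91 mol.
Outlet amounts (n = n₀ + ν ξ):
  P: 474 − 2(32.91) = 408.2
  R: 227 − 3(32.91) = 128.3
  U: 0 + 1(32.91) = 32.91
  Q: 0 + 3(32.91) = 98.75

98.7 mol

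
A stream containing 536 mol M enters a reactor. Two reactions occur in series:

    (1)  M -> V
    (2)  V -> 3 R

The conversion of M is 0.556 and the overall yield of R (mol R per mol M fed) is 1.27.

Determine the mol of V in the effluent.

71.1 mol

Conversion of M: M consumed = 1ξ₁ = 0.556 × 536 → ξ₁ = 298 mol.
Yield of R: 3ξ₂ / 536 = 1.27 → ξ₂ = 226.9 mol.
Outlet amounts (n = n₀ + Σ ν·ξ):
  M: 536 − 1(298) = 238
  V: 0 + 1(298) − 1(226.9) = 71.11
  R: 0 + 3(226.9) = 680.7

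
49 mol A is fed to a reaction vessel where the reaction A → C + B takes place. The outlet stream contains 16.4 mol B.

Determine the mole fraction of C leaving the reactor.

For B: n = n₀ + 1ξ → 16.4 = 0 + 1ξ, giving ξ = 16.4 mol.
Outlet amounts (n = n₀ + ν ξ):
  A: 49 − 1(16.4) = 32.6
  C: 0 + 1(16.4) = 16.4
  B: 0 + 1(16.4) = 16.4
Total out = 65.4 mol; y_C = 16.4 / 65.4 = 0.2508.

0.251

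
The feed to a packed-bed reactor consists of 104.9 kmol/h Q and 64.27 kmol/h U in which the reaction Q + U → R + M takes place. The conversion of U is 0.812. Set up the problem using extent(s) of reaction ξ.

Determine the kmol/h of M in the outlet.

U reacted = 0.812 × 64.27 = 52.19 kmol/h; ν_U = −1, so ξ = 52.19/1 = 52.19 kmol/h.
Outlet amounts (n = n₀ + ν ξ):
  Q: 104.9 − 1(52.19) = 52.71
  U: 64.27 − 1(52.19) = 12.08
  R: 0 + 1(52.19) = 52.19
  M: 0 + 1(52.19) = 52.19

52.2 kmol/h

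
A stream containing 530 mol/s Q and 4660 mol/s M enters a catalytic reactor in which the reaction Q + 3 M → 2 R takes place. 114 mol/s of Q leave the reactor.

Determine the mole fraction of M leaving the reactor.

For Q: n = n₀ − 1ξ → 114 = 530 − 1ξ, giving ξ = 416 mol/s.
Outlet amounts (n = n₀ + ν ξ):
  Q: 530 − 1(416) = 114
  M: 4660 − 3(416) = 3412
  R: 0 + 2(416) = 832
Total out = 4358 mol/s; y_M = 3412 / 4358 = 0.7829.

0.783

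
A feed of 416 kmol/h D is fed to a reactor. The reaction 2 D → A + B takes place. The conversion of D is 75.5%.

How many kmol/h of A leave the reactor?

D reacted = 0.755 × 416 = 314.1 kmol/h; ν_D = −2, so ξ = 314.1/2 = 157 kmol/h.
Outlet amounts (n = n₀ + ν ξ):
  D: 416 − 2(157) = 101.9
  A: 0 + 1(157) = 157
  B: 0 + 1(157) = 157

157 kmol/h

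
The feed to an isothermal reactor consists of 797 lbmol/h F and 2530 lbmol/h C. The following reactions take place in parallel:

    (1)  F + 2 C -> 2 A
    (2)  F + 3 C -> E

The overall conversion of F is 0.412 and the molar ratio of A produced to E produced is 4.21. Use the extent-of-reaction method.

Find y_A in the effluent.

Conversion of F: F consumed = 0.412 × 797 = 328.4 lbmol/h = 1ξ₁ + 1ξ₂.
Selectivity: 2ξ₁ / (1ξ₂) = 4.21 → ξ₁ = 2.105 ξ₂.
Substitute: (1·2.105 + 1) ξ₂ = 328.4 → ξ₂ = 105.8 lbmol/h, ξ₁ = 222.6 lbmol/h.
Outlet amounts (n = n₀ + Σ ν·ξ):
  F: 797 − 1(222.6) − 1(105.8) = 468.6
  C: 2530 − 2(222.6) − 3(105.8) = 1768
  A: 0 + 2(222.6) = 445.2
  E: 0 + 1(105.8) = 105.8
Total out = 2787 lbmol/h; y_A = 445.2 / 2787 = 0.1597.

0.16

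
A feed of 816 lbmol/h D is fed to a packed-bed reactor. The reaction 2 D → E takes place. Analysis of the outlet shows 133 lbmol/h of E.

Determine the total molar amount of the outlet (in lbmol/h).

For E: n = n₀ + 1ξ → 133 = 0 + 1ξ, giving ξ = 133 lbmol/h.
Outlet amounts (n = n₀ + ν ξ):
  D: 816 − 2(133) = 550
  E: 0 + 1(133) = 133
Total out = 550 + 133 = 683 lbmol/h.

683 lbmol/h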